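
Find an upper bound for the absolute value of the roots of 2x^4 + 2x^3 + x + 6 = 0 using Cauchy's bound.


Cauchy's bound: all roots r satisfy |r| <= 1 + max(|a_i/a_n|) for i = 0,...,n-1
where a_n is the leading coefficient.

Coefficients: [2, 2, 0, 1, 6]
Leading coefficient a_n = 2
Ratios |a_i/a_n|: 1, 0, 1/2, 3
Maximum ratio: 3
Cauchy's bound: |r| <= 1 + 3 = 4

Upper bound = 4


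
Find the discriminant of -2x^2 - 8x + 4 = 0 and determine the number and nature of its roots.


For ax^2 + bx + c = 0, discriminant D = b^2 - 4ac
Here a = -2, b = -8, c = 4
D = (-8)^2 - 4(-2)(4) = 64 + 32 = 96

D = 96 > 0 but not a perfect square
The equation has 2 distinct real irrational roots.

Discriminant = 96, 2 distinct real irrational roots


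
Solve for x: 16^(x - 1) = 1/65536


Express both sides with the same base.
1/65536 = 16^(-4)
Since the bases match, equate exponents: x - 1 = -4
So x = -4 - (-1) = -3

x = -3


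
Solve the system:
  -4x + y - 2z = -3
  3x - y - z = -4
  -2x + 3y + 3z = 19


Using Cramer's rule. Expand each determinant along the first row.
D  = (-4)*[(-1)*3 - (-1)*3] - 1*[3*3 - (-1)*(-2)] + (-2)*[3*3 - (-1)*(-2)]
  = (-4)*(0) - 1*(7) + (-2)*(7) = -21
Dx = (-3)*[(-1)*3 - (-1)*3] - 1*[(-4)*3 - (-1)*19] + (-2)*[(-4)*3 - (-1)*19]
  = (-3)*(0) - 1*(7) + (-2)*(7) = -21
Dy = (-4)*[(-4)*3 - (-1)*19] - (-3)*[3*3 - (-1)*(-2)] + (-2)*[3*19 - (-4)*(-2)]
  = (-4)*(7) - (-3)*(7) + (-2)*(49) = -105
Dz = (-4)*[(-1)*19 - (-4)*3] - 1*[3*19 - (-4)*(-2)] + (-3)*[3*3 - (-1)*(-2)]
  = (-4)*(-7) - 1*(49) + (-3)*(7) = -42
x = Dx/D = -21/-21 = 1, y = Dy/D = -105/-21 = 5, z = Dz/D = -42/-21 = 2
Check eq1: (-4)(1) + (1)(5) + (-2)(2) = -3 = -3 ✓
Check eq2: (3)(1) + (-1)(5) + (-1)(2) = -4 = -4 ✓
Check eq3: (-2)(1) + (3)(5) + (3)(2) = 19 = 19 ✓

x = 1, y = 5, z = 2


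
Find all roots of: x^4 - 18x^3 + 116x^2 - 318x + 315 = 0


Let p(x) = x^4 - 18x^3 + 116x^2 - 318x + 315. By the rational root theorem (leading coefficient 1), any rational root is an integer divisor of 315: try ±1, ±2, ... in turn.
Test x = 1: value = 96 ≠ 0.
Test x = -1: value = 768 ≠ 0.
Test x = 3: value = 0 ✓, so (x - 3) is a factor.
Synthetic division by (x - 3): bring down 1; 1(3) - 18 = -15; (-15)(3) + 116 = 71; 71(3) - 318 = -105; (-105)(3) + 315 = 0 → quotient x^3 - 15x^2 + 71x - 105, remainder 0.
Continue with the quotient x^3 - 15x^2 + 71x - 105 (candidates must divide 105; re-test x = 3 first in case it repeats).
Test x = 3: value = 0 ✓, so (x - 3) is a factor.
Synthetic division by (x - 3): bring down 1; 1(3) - 15 = -12; (-12)(3) + 71 = 35; 35(3) - 105 = 0 → quotient x^2 - 12x + 35, remainder 0.
Solve the quadratic x^2 - 12x + 35 = 0: discriminant = (-12)^2 - 4(1)(35) = 144 - 140 = 4.
sqrt(4) = 2, so x = (12 ± 2)/2: x = 7 or x = 5.
Collecting all roots found:

x = 3 (multiplicity 2), x = 5, x = 7


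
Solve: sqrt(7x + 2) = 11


Square both sides: 7x + 2 = 11^2 = 121
7x = 121 - 2 = 119
x = 17
Check: sqrt(7*17 + 2) = sqrt(121) = 11 ✓

x = 17


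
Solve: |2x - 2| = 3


An absolute value equation |expr| = 3 gives two cases:
Case 1: 2x - 2 = 3
  2x = 5, so x = 5/2
Case 2: 2x - 2 = -3
  2x = -1, so x = -1/2

x = -1/2, x = 5/2


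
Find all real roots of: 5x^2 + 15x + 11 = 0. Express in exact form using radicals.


Using the quadratic formula: x = (-b ± sqrt(b^2 - 4ac)) / (2a)
Here a = 5, b = 15, c = 11
Discriminant = b^2 - 4ac = 15^2 - 4(5)(11) = 225 - 220 = 5
Since discriminant = 5 > 0, there are two real roots.
x = (-15 ± sqrt(5)) / 10
Numerically: x ≈ -1.2764 or x ≈ -1.7236

x = (-15 + sqrt(5)) / 10 or x = (-15 - sqrt(5)) / 10


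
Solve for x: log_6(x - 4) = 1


Convert to exponential form: x - 4 = 6^1 = 6
x = 6 + 4 = 10
Check: log_6(10 - 4) = log_6(6) = log_6(6) = 1 ✓

x = 10


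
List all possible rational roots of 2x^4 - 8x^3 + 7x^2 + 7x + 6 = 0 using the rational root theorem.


Rational root theorem: possible roots are ±p/q where:
  p divides the constant term (6): p ∈ {1, 2, 3, 6}
  q divides the leading coefficient (2): q ∈ {1, 2}

All possible rational roots: -6, -3, -2, -3/2, -1, -1/2, 1/2, 1, 3/2, 2, 3, 6

-6, -3, -2, -3/2, -1, -1/2, 1/2, 1, 3/2, 2, 3, 6


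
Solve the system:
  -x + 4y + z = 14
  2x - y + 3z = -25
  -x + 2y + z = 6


Using Cramer's rule. Expand each determinant along the first row.
D  = (-1)*[(-1)*1 - 3*2] - 4*[2*1 - 3*(-1)] + 1*[2*2 - (-1)*(-1)]
  = (-1)*(-7) - 4*(5) + 1*(3) = -10
Dx = 14*[(-1)*1 - 3*2] - 4*[(-25)*1 - 3*6] + 1*[(-25)*2 - (-1)*6]
  = 14*(-7) - 4*(-43) + 1*(-44) = 30
Dy = (-1)*[(-25)*1 - 3*6] - 14*[2*1 - 3*(-1)] + 1*[2*6 - (-25)*(-1)]
  = (-1)*(-43) - 14*(5) + 1*(-13) = -40
Dz = (-1)*[(-1)*6 - (-25)*2] - 4*[2*6 - (-25)*(-1)] + 14*[2*2 - (-1)*(-1)]
  = (-1)*(44) - 4*(-13) + 14*(3) = 50
x = Dx/D = 30/-10 = -3, y = Dy/D = -40/-10 = 4, z = Dz/D = 50/-10 = -5
Check eq1: (-1)(-3) + (4)(4) + (1)(-5) = 14 = 14 ✓
Check eq2: (2)(-3) + (-1)(4) + (3)(-5) = -25 = -25 ✓
Check eq3: (-1)(-3) + (2)(4) + (1)(-5) = 6 = 6 ✓

x = -3, y = 4, z = -5


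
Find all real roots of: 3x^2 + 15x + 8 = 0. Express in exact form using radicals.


Using the quadratic formula: x = (-b ± sqrt(b^2 - 4ac)) / (2a)
Here a = 3, b = 15, c = 8
Discriminant = b^2 - 4ac = 15^2 - 4(3)(8) = 225 - 96 = 129
Since discriminant = 129 > 0, there are two real roots.
x = (-15 ± sqrt(129)) / 6
Numerically: x ≈ -0.6070 or x ≈ -4.3930

x = (-15 + sqrt(129)) / 6 or x = (-15 - sqrt(129)) / 6


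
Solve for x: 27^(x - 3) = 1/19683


Express both sides with the same base.
1/19683 = 27^(-3)
Since the bases match, equate exponents: x - 3 = -3
So x = -3 - (-3) = 0

x = 0


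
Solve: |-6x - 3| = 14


An absolute value equation |expr| = 14 gives two cases:
Case 1: -6x - 3 = 14
  -6x = 17, so x = -17/6
Case 2: -6x - 3 = -14
  -6x = -11, so x = 11/6

x = -17/6, x = 11/6


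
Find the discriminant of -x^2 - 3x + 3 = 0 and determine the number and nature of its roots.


For ax^2 + bx + c = 0, discriminant D = b^2 - 4ac
Here a = -1, b = -3, c = 3
D = (-3)^2 - 4(-1)(3) = 9 + 12 = 21

D = 21 > 0 but not a perfect square
The equation has 2 distinct real irrational roots.

Discriminant = 21, 2 distinct real irrational roots


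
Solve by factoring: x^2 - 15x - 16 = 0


We need two numbers that multiply to -16 and add to -15.
Those numbers are 1 and -16 (since 1 * (-16) = -16 and 1 + (-16) = -15).
So x^2 - 15x - 16 = (x + 1)(x - 16) = 0
Setting each factor to zero: x = -1 or x = 16

x = -1, x = 16


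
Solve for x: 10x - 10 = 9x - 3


Starting with: 10x - 10 = 9x - 3
Move all x terms to left: (10 - 9)x = -3 + 10
Simplify: x = 7
Divide both sides by 1: x = 7

x = 7


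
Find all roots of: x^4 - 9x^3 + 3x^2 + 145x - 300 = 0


Let p(x) = x^4 - 9x^3 + 3x^2 + 145x - 300. By the rational root theorem (leading coefficient 1), any rational root is an integer divisor of 300: try ±1, ±2, ... in turn.
Test x = 1: value = -160 ≠ 0.
Test x = -1: value = -432 ≠ 0.
Test x = 2: value = -54 ≠ 0.
Test x = -2: value = -490 ≠ 0.
Test x = 3: value = 0 ✓, so (x - 3) is a factor.
Synthetic division by (x - 3): bring down 1; 1(3) - 9 = -6; (-6)(3) + 3 = -15; (-15)(3) + 145 = 100; 100(3) - 300 = 0 → quotient x^3 - 6x^2 - 15x + 100, remainder 0.
Continue with the quotient x^3 - 6x^2 - 15x + 100 (candidates must divide 100).
Test x = 4: value = 8 ≠ 0.
Test x = -4: value = 0 ✓, so (x + 4) is a factor.
Synthetic division by (x + 4): bring down 1; 1(-4) - 6 = -10; (-10)(-4) - 15 = 25; 25(-4) + 100 = 0 → quotient x^2 - 10x + 25, remainder 0.
Solve the quadratic x^2 - 10x + 25 = 0: discriminant = (-10)^2 - 4(1)(25) = 100 - 100 = 0.
Discriminant = 0, so a double root: x = 10/2 = 5.
Collecting all roots found:

x = -4, x = 3, x = 5 (multiplicity 2)


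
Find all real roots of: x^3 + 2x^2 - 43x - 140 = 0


Let p(x) = x^3 + 2x^2 - 43x - 140. By the rational root theorem (leading coefficient 1), any rational root is an integer divisor of 140: try ±1, ±2, ... in turn.
Test x = 1: value = -180 ≠ 0.
Test x = -1: value = -96 ≠ 0.
Test x = 2: value = -210 ≠ 0.
Test x = -2: value = -54 ≠ 0.
Test x = 4: value = -216 ≠ 0.
Test x = -4: value = 0 ✓, so (x + 4) is a factor.
Synthetic division by (x + 4): bring down 1; 1(-4) + 2 = -2; (-2)(-4) - 43 = -35; (-35)(-4) - 140 = 0 → quotient x^2 - 2x - 35, remainder 0.
Solve the quadratic x^2 - 2x - 35 = 0: discriminant = (-2)^2 - 4(1)(-35) = 4 + 140 = 144.
sqrt(144) = 12, so x = (2 ± 12)/2: x = 7 or x = -5.

x = -5, x = -4, x = 7


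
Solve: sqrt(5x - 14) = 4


Square both sides: 5x - 14 = 4^2 = 16
5x = 16 + 14 = 30
x = 6
Check: sqrt(5*6 - 14) = sqrt(16) = 4 ✓

x = 6


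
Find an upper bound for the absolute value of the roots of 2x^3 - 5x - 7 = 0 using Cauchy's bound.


Cauchy's bound: all roots r satisfy |r| <= 1 + max(|a_i/a_n|) for i = 0,...,n-1
where a_n is the leading coefficient.

Coefficients: [2, 0, -5, -7]
Leading coefficient a_n = 2
Ratios |a_i/a_n|: 0, 5/2, 7/2
Maximum ratio: 7/2
Cauchy's bound: |r| <= 1 + 7/2 = 9/2

Upper bound = 9/2


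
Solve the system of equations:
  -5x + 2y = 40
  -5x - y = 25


Using Cramer's rule:
Determinant D = (-5)(-1) - (-5)(2) = 5 + 10 = 15
Dx = (40)(-1) - (25)(2) = -40 - 50 = -90
Dy = (-5)(25) - (-5)(40) = -125 + 200 = 75
x = Dx/D = -90/15 = -6
y = Dy/D = 75/15 = 5

x = -6, y = 5


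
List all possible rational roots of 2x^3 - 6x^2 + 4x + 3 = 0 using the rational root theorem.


Rational root theorem: possible roots are ±p/q where:
  p divides the constant term (3): p ∈ {1, 3}
  q divides the leading coefficient (2): q ∈ {1, 2}

All possible rational roots: -3, -3/2, -1, -1/2, 1/2, 1, 3/2, 3

-3, -3/2, -1, -1/2, 1/2, 1, 3/2, 3


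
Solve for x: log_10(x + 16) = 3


Convert to exponential form: x + 16 = 10^3 = 1000
x = 1000 - 16 = 984
Check: log_10(984 + 16) = log_10(1000) = log_10(1000) = 3 ✓

x = 984


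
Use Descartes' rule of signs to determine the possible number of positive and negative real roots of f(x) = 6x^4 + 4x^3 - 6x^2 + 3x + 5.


Descartes' rule of signs:

For positive roots, count sign changes in f(x) = 6x^4 + 4x^3 - 6x^2 + 3x + 5:
Signs of coefficients: +, +, -, +, +
Number of sign changes: 2
Possible positive real roots: 2, 0

For negative roots, examine f(-x) = 6x^4 - 4x^3 - 6x^2 - 3x + 5:
Signs of coefficients: +, -, -, -, +
Number of sign changes: 2
Possible negative real roots: 2, 0

Positive roots: 2 or 0; Negative roots: 2 or 0


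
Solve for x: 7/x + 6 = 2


Subtract 6 from both sides: 7/x = -4
Multiply both sides by x: 7 = -4 * x
Divide by -4: x = -7/4

x = -7/4


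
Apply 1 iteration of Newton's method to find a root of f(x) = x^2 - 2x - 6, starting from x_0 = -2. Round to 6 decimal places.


Newton's method: x_(n+1) = x_n - f(x_n)/f'(x_n)
f(x) = x^2 - 2x - 6
f'(x) = 2x - 2

Iteration 1:
  f(-2.000000) = 2.000000
  f'(-2.000000) = -6.000000
  x_1 = -2.000000 - (2.000000)/(-6.000000) = -1.666667

x_1 = -1.666667


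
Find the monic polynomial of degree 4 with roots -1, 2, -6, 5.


A monic polynomial with roots -1, 2, -6, 5 is:
p(x) = (x + 1)(x - 2)(x + 6)(x - 5)
After multiplying by (x + 1): x + 1
After multiplying by (x - 2): x^2 - x - 2
After multiplying by (x + 6): x^3 + 5x^2 - 8x - 12
After multiplying by (x - 5): x^4 - 33x^2 + 28x + 60

x^4 - 33x^2 + 28x + 60


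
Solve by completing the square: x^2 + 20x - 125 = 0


Start: x^2 + 20x - 125 = 0
Move constant: x^2 + 20x = 125
Half of 20 is 10, squared is 100
Add 100 to both sides: x^2 + 20x + 100 = 225
(x + 10)^2 = 225
x + 10 = ±15
x = -10 + 15 = 5 or x = -10 - 15 = -25

x = -25, x = 5


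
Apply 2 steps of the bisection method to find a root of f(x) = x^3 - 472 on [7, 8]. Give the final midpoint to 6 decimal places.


f(x) = x^3 - 472
f(7) = -129 < 0
f(8) = 40 > 0

Step 1: midpoint = (7.000000 + 8.000000)/2 = 7.500000
  f(7.500000) = -50.125000
  f(mid) < 0, so root is in [7.500000, 8.000000]

Step 2: midpoint = (7.500000 + 8.000000)/2 = 7.750000
  f(7.750000) = -6.515625
  f(mid) < 0, so root is in [7.750000, 8.000000]

midpoint = 7.750000


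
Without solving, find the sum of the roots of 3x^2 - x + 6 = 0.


By Vieta's formulas for ax^2 + bx + c = 0:
  Sum of roots = -b/a
  Product of roots = c/a

Here a = 3, b = -1, c = 6
Sum = -(-1)/3 = 1/3
Product = 6/3 = 2

Sum = 1/3


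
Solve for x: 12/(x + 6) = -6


Multiply both sides by (x + 6): 12 = -6(x + 6)
Distribute: 12 = -6x - 36
-6x = 12 + 36 = 48
x = -8

x = -8


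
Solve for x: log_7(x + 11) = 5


Convert to exponential form: x + 11 = 7^5 = 16807
x = 16807 - 11 = 16796
Check: log_7(16796 + 11) = log_7(16807) = log_7(16807) = 5 ✓

x = 16796


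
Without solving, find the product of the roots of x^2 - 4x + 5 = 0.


By Vieta's formulas for ax^2 + bx + c = 0:
  Sum of roots = -b/a
  Product of roots = c/a

Here a = 1, b = -4, c = 5
Sum = -(-4)/1 = 4
Product = 5/1 = 5

Product = 5


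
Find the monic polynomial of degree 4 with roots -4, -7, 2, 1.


A monic polynomial with roots -4, -7, 2, 1 is:
p(x) = (x + 4)(x + 7)(x - 2)(x - 1)
After multiplying by (x + 4): x + 4
After multiplying by (x + 7): x^2 + 11x + 28
After multiplying by (x - 2): x^3 + 9x^2 + 6x - 56
After multiplying by (x - 1): x^4 + 8x^3 - 3x^2 - 62x + 56

x^4 + 8x^3 - 3x^2 - 62x + 56


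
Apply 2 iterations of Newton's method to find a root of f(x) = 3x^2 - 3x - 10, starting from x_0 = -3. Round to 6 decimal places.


Newton's method: x_(n+1) = x_n - f(x_n)/f'(x_n)
f(x) = 3x^2 - 3x - 10
f'(x) = 6x - 3

Iteration 1:
  f(-3.000000) = 26.000000
  f'(-3.000000) = -21.000000
  x_1 = -3.000000 - (26.000000)/(-21.000000) = -1.761905

Iteration 2:
  f(-1.761905) = 4.598639
  f'(-1.761905) = -13.571429
  x_2 = -1.761905 - (4.598639)/(-13.571429) = -1.423058

x_2 = -1.423058


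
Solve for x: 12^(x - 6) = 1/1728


Express both sides with the same base.
1/1728 = 12^(-3)
Since the bases match, equate exponents: x - 6 = -3
So x = -3 - (-6) = 3

x = 3


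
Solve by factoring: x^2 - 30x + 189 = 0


We need two numbers that multiply to 189 and add to -30.
Those numbers are -9 and -21 (since (-9) * (-21) = 189 and (-9) + (-21) = -30).
So x^2 - 30x + 189 = (x - 9)(x - 21) = 0
Setting each factor to zero: x = 9 or x = 21

x = 9, x = 21


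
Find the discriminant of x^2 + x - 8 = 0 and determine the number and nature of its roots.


For ax^2 + bx + c = 0, discriminant D = b^2 - 4ac
Here a = 1, b = 1, c = -8
D = (1)^2 - 4(1)(-8) = 1 + 32 = 33

D = 33 > 0 but not a perfect square
The equation has 2 distinct real irrational roots.

Discriminant = 33, 2 distinct real irrational roots


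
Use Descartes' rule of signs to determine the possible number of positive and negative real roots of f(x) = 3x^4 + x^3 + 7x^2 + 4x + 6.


Descartes' rule of signs:

For positive roots, count sign changes in f(x) = 3x^4 + x^3 + 7x^2 + 4x + 6:
Signs of coefficients: +, +, +, +, +
Number of sign changes: 0
Possible positive real roots: 0

For negative roots, examine f(-x) = 3x^4 - x^3 + 7x^2 - 4x + 6:
Signs of coefficients: +, -, +, -, +
Number of sign changes: 4
Possible negative real roots: 4, 2, 0

Positive roots: 0; Negative roots: 4 or 2 or 0


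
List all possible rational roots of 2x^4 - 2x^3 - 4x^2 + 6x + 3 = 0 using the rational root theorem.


Rational root theorem: possible roots are ±p/q where:
  p divides the constant term (3): p ∈ {1, 3}
  q divides the leading coefficient (2): q ∈ {1, 2}

All possible rational roots: -3, -3/2, -1, -1/2, 1/2, 1, 3/2, 3

-3, -3/2, -1, -1/2, 1/2, 1, 3/2, 3


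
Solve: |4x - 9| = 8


An absolute value equation |expr| = 8 gives two cases:
Case 1: 4x - 9 = 8
  4x = 17, so x = 17/4
Case 2: 4x - 9 = -8
  4x = 1, so x = 1/4

x = 1/4, x = 17/4


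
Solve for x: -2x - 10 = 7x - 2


Starting with: -2x - 10 = 7x - 2
Move all x terms to left: (-2 - 7)x = -2 + 10
Simplify: -9x = 8
Divide both sides by -9: x = -8/9

x = -8/9


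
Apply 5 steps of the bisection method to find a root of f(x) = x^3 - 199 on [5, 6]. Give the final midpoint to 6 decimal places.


f(x) = x^3 - 199
f(5) = -74 < 0
f(6) = 17 > 0

Step 1: midpoint = (5.000000 + 6.000000)/2 = 5.500000
  f(5.500000) = -32.625000
  f(mid) < 0, so root is in [5.500000, 6.000000]

Step 2: midpoint = (5.500000 + 6.000000)/2 = 5.750000
  f(5.750000) = -8.890625
  f(mid) < 0, so root is in [5.750000, 6.000000]

Step 3: midpoint = (5.750000 + 6.000000)/2 = 5.875000
  f(5.875000) = 3.779297
  f(mid) > 0, so root is in [5.750000, 5.875000]

Step 4: midpoint = (5.750000 + 5.875000)/2 = 5.812500
  f(5.812500) = -2.623779
  f(mid) < 0, so root is in [5.812500, 5.875000]

Step 5: midpoint = (5.812500 + 5.875000)/2 = 5.843750
  f(5.843750) = 0.560638
  f(mid) > 0, so root is in [5.812500, 5.843750]

midpoint = 5.843750


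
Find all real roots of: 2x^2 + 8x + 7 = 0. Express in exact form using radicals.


Using the quadratic formula: x = (-b ± sqrt(b^2 - 4ac)) / (2a)
Here a = 2, b = 8, c = 7
Discriminant = b^2 - 4ac = 8^2 - 4(2)(7) = 64 - 56 = 8
Since discriminant = 8 > 0, there are two real roots.
x = (-8 ± 2*sqrt(2)) / 4
Simplifying: x = (-4 ± sqrt(2)) / 2
Numerically: x ≈ -1.2929 or x ≈ -2.7071

x = (-4 + sqrt(2)) / 2 or x = (-4 - sqrt(2)) / 2


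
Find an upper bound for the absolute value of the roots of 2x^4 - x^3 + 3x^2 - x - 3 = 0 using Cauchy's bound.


Cauchy's bound: all roots r satisfy |r| <= 1 + max(|a_i/a_n|) for i = 0,...,n-1
where a_n is the leading coefficient.

Coefficients: [2, -1, 3, -1, -3]
Leading coefficient a_n = 2
Ratios |a_i/a_n|: 1/2, 3/2, 1/2, 3/2
Maximum ratio: 3/2
Cauchy's bound: |r| <= 1 + 3/2 = 5/2

Upper bound = 5/2


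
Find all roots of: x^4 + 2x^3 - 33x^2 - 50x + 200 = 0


Let p(x) = x^4 + 2x^3 - 33x^2 - 50x + 200. By the rational root theorem (leading coefficient 1), any rational root is an integer divisor of 200: try ±1, ±2, ... in turn.
Test x = 1: value = 120 ≠ 0.
Test x = -1: value = 216 ≠ 0.
Test x = 2: value = 0 ✓, so (x - 2) is a factor.
Synthetic division by (x - 2): bring down 1; 1(2) + 2 = 4; 4(2) - 33 = -25; (-25)(2) - 50 = -100; (-100)(2) + 200 = 0 → quotient x^3 + 4x^2 - 25x - 100, remainder 0.
Continue with the quotient x^3 + 4x^2 - 25x - 100 (candidates must divide 100; re-test x = 2 first in case it repeats).
Test x = 2: value = -126 ≠ 0.
Test x = -2: value = -42 ≠ 0.
Test x = 4: value = -72 ≠ 0.
Test x = -4: value = 0 ✓, so (x + 4) is a factor.
Synthetic division by (x + 4): bring down 1; 1(-4) + 4 = 0; 0(-4) - 25 = -25; (-25)(-4) - 100 = 0 → quotient x^2 - 25, remainder 0.
Solve the quadratic x^2 - 25 = 0: discriminant = 0^2 - 4(1)(-25) = 0 + 100 = 100.
sqrt(100) = 10, so x = (0 ± 10)/2: x = 5 or x = -5.
Collecting all roots found:

x = -5, x = -4, x = 2, x = 5


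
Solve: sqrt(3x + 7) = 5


Square both sides: 3x + 7 = 5^2 = 25
3x = 25 - 7 = 18
x = 6
Check: sqrt(3*6 + 7) = sqrt(25) = 5 ✓

x = 6


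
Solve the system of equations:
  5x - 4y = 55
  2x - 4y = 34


Using Cramer's rule:
Determinant D = (5)(-4) - (2)(-4) = -20 + 8 = -12
Dx = (55)(-4) - (34)(-4) = -220 + 136 = -84
Dy = (5)(34) - (2)(55) = 170 - 110 = 60
x = Dx/D = -84/-12 = 7
y = Dy/D = 60/-12 = -5

x = 7, y = -5


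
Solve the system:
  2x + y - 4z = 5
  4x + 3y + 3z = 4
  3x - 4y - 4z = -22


Using Cramer's rule. Expand each determinant along the first row.
D  = 2*[3*(-4) - 3*(-4)] - 1*[4*(-4) - 3*3] + (-4)*[4*(-4) - 3*3]
  = 2*(0) - 1*(-25) + (-4)*(-25) = 125
Dx = 5*[3*(-4) - 3*(-4)] - 1*[4*(-4) - 3*(-22)] + (-4)*[4*(-4) - 3*(-22)]
  = 5*(0) - 1*(50) + (-4)*(50) = -250
Dy = 2*[4*(-4) - 3*(-22)] - 5*[4*(-4) - 3*3] + (-4)*[4*(-22) - 4*3]
  = 2*(50) - 5*(-25) + (-4)*(-100) = 625
Dz = 2*[3*(-22) - 4*(-4)] - 1*[4*(-22) - 4*3] + 5*[4*(-4) - 3*3]
  = 2*(-50) - 1*(-100) + 5*(-25) = -125
x = Dx/D = -250/125 = -2, y = Dy/D = 625/125 = 5, z = Dz/D = -125/125 = -1
Check eq1: (2)(-2) + (1)(5) + (-4)(-1) = 5 = 5 ✓
Check eq2: (4)(-2) + (3)(5) + (3)(-1) = 4 = 4 ✓
Check eq3: (3)(-2) + (-4)(5) + (-4)(-1) = -22 = -22 ✓

x = -2, y = 5, z = -1


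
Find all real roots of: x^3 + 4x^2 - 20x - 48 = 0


Let p(x) = x^3 + 4x^2 - 20x - 48. By the rational root theorem (leading coefficient 1), any rational root is an integer divisor of 48: try ±1, ±2, ... in turn.
Test x = 1: value = -63 ≠ 0.
Test x = -1: value = -25 ≠ 0.
Test x = 2: value = -64 ≠ 0.
Test x = -2: value = 0 ✓, so (x + 2) is a factor.
Synthetic division by (x + 2): bring down 1; 1(-2) + 4 = 2; 2(-2) - 20 = -24; (-24)(-2) - 48 = 0 → quotient x^2 + 2x - 24, remainder 0.
Solve the quadratic x^2 + 2x - 24 = 0: discriminant = 2^2 - 4(1)(-24) = 4 + 96 = 100.
sqrt(100) = 10, so x = (-2 ± 10)/2: x = 4 or x = -6.

x = -6, x = -2, x = 4


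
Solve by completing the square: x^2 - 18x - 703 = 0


Start: x^2 - 18x - 703 = 0
Move constant: x^2 - 18x = 703
Half of -18 is -9, squared is 81
Add 81 to both sides: x^2 - 18x + 81 = 784
(x - 9)^2 = 784
x - 9 = ±28
x = 9 + 28 = 37 or x = 9 - 28 = -19

x = -19, x = 37


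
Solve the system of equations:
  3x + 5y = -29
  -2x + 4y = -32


Using Cramer's rule:
Determinant D = (3)(4) - (-2)(5) = 12 + 10 = 22
Dx = (-29)(4) - (-32)(5) = -116 + 160 = 44
Dy = (3)(-32) - (-2)(-29) = -96 - 58 = -154
x = Dx/D = 44/22 = 2
y = Dy/D = -154/22 = -7

x = 2, y = -7


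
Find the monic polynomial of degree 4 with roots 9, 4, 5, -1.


A monic polynomial with roots 9, 4, 5, -1 is:
p(x) = (x - 9)(x - 4)(x - 5)(x + 1)
After multiplying by (x - 9): x - 9
After multiplying by (x - 4): x^2 - 13x + 36
After multiplying by (x - 5): x^3 - 18x^2 + 101x - 180
After multiplying by (x + 1): x^4 - 17x^3 + 83x^2 - 79x - 180

x^4 - 17x^3 + 83x^2 - 79x - 180


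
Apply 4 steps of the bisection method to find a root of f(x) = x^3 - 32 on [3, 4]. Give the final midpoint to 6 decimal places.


f(x) = x^3 - 32
f(3) = -5 < 0
f(4) = 32 > 0

Step 1: midpoint = (3.000000 + 4.000000)/2 = 3.500000
  f(3.500000) = 10.875000
  f(mid) > 0, so root is in [3.000000, 3.500000]

Step 2: midpoint = (3.000000 + 3.500000)/2 = 3.250000
  f(3.250000) = 2.328125
  f(mid) > 0, so root is in [3.000000, 3.250000]

Step 3: midpoint = (3.000000 + 3.250000)/2 = 3.125000
  f(3.125000) = -1.482422
  f(mid) < 0, so root is in [3.125000, 3.250000]

Step 4: midpoint = (3.125000 + 3.250000)/2 = 3.187500
  f(3.187500) = 0.385498
  f(mid) > 0, so root is in [3.125000, 3.187500]

midpoint = 3.187500


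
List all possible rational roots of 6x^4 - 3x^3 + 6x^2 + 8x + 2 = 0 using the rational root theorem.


Rational root theorem: possible roots are ±p/q where:
  p divides the constant term (2): p ∈ {1, 2}
  q divides the leading coefficient (6): q ∈ {1, 2, 3, 6}

All possible rational roots: -2, -1, -2/3, -1/2, -1/3, -1/6, 1/6, 1/3, 1/2, 2/3, 1, 2

-2, -1, -2/3, -1/2, -1/3, -1/6, 1/6, 1/3, 1/2, 2/3, 1, 2


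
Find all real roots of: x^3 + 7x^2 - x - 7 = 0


Let p(x) = x^3 + 7x^2 - x - 7. By the rational root theorem (leading coefficient 1), any rational root is an integer divisor of 7: try ±1, ±2, ... in turn.
Test x = 1: value = 0 ✓, so (x - 1) is a factor.
Synthetic division by (x - 1): bring down 1; 1(1) + 7 = 8; 8(1) - 1 = 7; 7(1) - 7 = 0 → quotient x^2 + 8x + 7, remainder 0.
Solve the quadratic x^2 + 8x + 7 = 0: discriminant = 8^2 - 4(1)(7) = 64 - 28 = 36.
sqrt(36) = 6, so x = (-8 ± 6)/2: x = -1 or x = -7.

x = -7, x = -1, x = 1


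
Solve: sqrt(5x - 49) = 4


Square both sides: 5x - 49 = 4^2 = 16
5x = 16 + 49 = 65
x = 13
Check: sqrt(5*13 - 49) = sqrt(16) = 4 ✓

x = 13


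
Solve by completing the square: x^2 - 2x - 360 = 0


Start: x^2 - 2x - 360 = 0
Move constant: x^2 - 2x = 360
Half of -2 is -1, squared is 1
Add 1 to both sides: x^2 - 2x + 1 = 361
(x - 1)^2 = 361
x - 1 = ±19
x = 1 + 19 = 20 or x = 1 - 19 = -18

x = -18, x = 20


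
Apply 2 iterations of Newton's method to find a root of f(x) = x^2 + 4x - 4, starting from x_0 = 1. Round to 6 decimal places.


Newton's method: x_(n+1) = x_n - f(x_n)/f'(x_n)
f(x) = x^2 + 4x - 4
f'(x) = 2x + 4

Iteration 1:
  f(1.000000) = 1.000000
  f'(1.000000) = 6.000000
  x_1 = 1.000000 - (1.000000)/(6.000000) = 0.833333

Iteration 2:
  f(0.833333) = 0.027778
  f'(0.833333) = 5.666667
  x_2 = 0.833333 - (0.027778)/(5.666667) = 0.828431

x_2 = 0.828431


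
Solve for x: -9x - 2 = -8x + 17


Starting with: -9x - 2 = -8x + 17
Move all x terms to left: (-9 + 8)x = 17 + 2
Simplify: -x = 19
Divide both sides by -1: x = -19

x = -19


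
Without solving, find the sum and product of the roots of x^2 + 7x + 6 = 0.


By Vieta's formulas for ax^2 + bx + c = 0:
  Sum of roots = -b/a
  Product of roots = c/a

Here a = 1, b = 7, c = 6
Sum = -(7)/1 = -7
Product = 6/1 = 6

Sum = -7, Product = 6


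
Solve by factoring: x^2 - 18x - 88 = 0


We need two numbers that multiply to -88 and add to -18.
Those numbers are 4 and -22 (since 4 * (-22) = -88 and 4 + (-22) = -18).
So x^2 - 18x - 88 = (x + 4)(x - 22) = 0
Setting each factor to zero: x = -4 or x = 22

x = -4, x = 22


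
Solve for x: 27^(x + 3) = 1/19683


Express both sides with the same base.
1/19683 = 27^(-3)
Since the bases match, equate exponents: x + 3 = -3
So x = -3 - (3) = -6

x = -6


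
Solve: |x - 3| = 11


An absolute value equation |expr| = 11 gives two cases:
Case 1: x - 3 = 11
  x = 14, so x = 14
Case 2: x - 3 = -11
  x = -8, so x = -8

x = -8, x = 14


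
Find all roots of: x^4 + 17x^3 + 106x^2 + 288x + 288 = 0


Let p(x) = x^4 + 17x^3 + 106x^2 + 288x + 288. By the rational root theorem (leading coefficient 1), any rational root is an integer divisor of 288: try ±1, ±2, ... in turn.
Test x = 1: value = 700 ≠ 0.
Test x = -1: value = 90 ≠ 0.
Test x = 2: value = 1440 ≠ 0.
Test x = -2: value = 16 ≠ 0.
Test x = 3: value = 2646 ≠ 0.
Test x = -3: value = 0 ✓, so (x + 3) is a factor.
Synthetic division by (x + 3): bring down 1; 1(-3) + 17 = 14; 14(-3) + 106 = 64; 64(-3) + 288 = 96; 96(-3) + 288 = 0 → quotient x^3 + 14x^2 + 64x + 96, remainder 0.
Continue with the quotient x^3 + 14x^2 + 64x + 96 (candidates must divide 96; re-test x = -3 first in case it repeats).
Test x = -3: value = 3 ≠ 0.
Test x = 4: value = 640 ≠ 0.
Test x = -4: value = 0 ✓, so (x + 4) is a factor.
Synthetic division by (x + 4): bring down 1; 1(-4) + 14 = 10; 10(-4) + 64 = 24; 24(-4) + 96 = 0 → quotient x^2 + 10x + 24, remainder 0.
Solve the quadratic x^2 + 10x + 24 = 0: discriminant = 10^2 - 4(1)(24) = 100 - 96 = 4.
sqrt(4) = 2, so x = (-10 ± 2)/2: x = -4 or x = -6.
Collecting all roots found:

x = -6, x = -4 (multiplicity 2), x = -3


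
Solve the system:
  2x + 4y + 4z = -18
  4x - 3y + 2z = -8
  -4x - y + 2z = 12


Using Cramer's rule. Expand each determinant along the first row.
D  = 2*[(-3)*2 - 2*(-1)] - 4*[4*2 - 2*(-4)] + 4*[4*(-1) - (-3)*(-4)]
  = 2*(-4) - 4*(16) + 4*(-16) = -136
Dx = (-18)*[(-3)*2 - 2*(-1)] - 4*[(-8)*2 - 2*12] + 4*[(-8)*(-1) - (-3)*12]
  = (-18)*(-4) - 4*(-40) + 4*(44) = 408
Dy = 2*[(-8)*2 - 2*12] - (-18)*[4*2 - 2*(-4)] + 4*[4*12 - (-8)*(-4)]
  = 2*(-40) - (-18)*(16) + 4*(16) = 272
Dz = 2*[(-3)*12 - (-8)*(-1)] - 4*[4*12 - (-8)*(-4)] + (-18)*[4*(-1) - (-3)*(-4)]
  = 2*(-44) - 4*(16) + (-18)*(-16) = 136
x = Dx/D = 408/-136 = -3, y = Dy/D = 272/-136 = -2, z = Dz/D = 136/-136 = -1
Check eq1: (2)(-3) + (4)(-2) + (4)(-1) = -18 = -18 ✓
Check eq2: (4)(-3) + (-3)(-2) + (2)(-1) = -8 = -8 ✓
Check eq3: (-4)(-3) + (-1)(-2) + (2)(-1) = 12 = 12 ✓

x = -3, y = -2, z = -1


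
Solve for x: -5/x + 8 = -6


Subtract 8 from both sides: -5/x = -14
Multiply both sides by x: -5 = -14 * x
Divide by -14: x = 5/14

x = 5/14


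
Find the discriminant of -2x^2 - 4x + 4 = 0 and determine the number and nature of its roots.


For ax^2 + bx + c = 0, discriminant D = b^2 - 4ac
Here a = -2, b = -4, c = 4
D = (-4)^2 - 4(-2)(4) = 16 + 32 = 48

D = 48 > 0 but not a perfect square
The equation has 2 distinct real irrational roots.

Discriminant = 48, 2 distinct real irrational roots


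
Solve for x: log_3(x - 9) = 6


Convert to exponential form: x - 9 = 3^6 = 729
x = 729 + 9 = 738
Check: log_3(738 - 9) = log_3(729) = log_3(729) = 6 ✓

x = 738


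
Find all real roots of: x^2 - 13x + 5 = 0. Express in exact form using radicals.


Using the quadratic formula: x = (-b ± sqrt(b^2 - 4ac)) / (2a)
Here a = 1, b = -13, c = 5
Discriminant = b^2 - 4ac = (-13)^2 - 4(1)(5) = 169 - 20 = 149
Since discriminant = 149 > 0, there are two real roots.
x = (13 ± sqrt(149)) / 2
Numerically: x ≈ 12.6033 or x ≈ 0.3967

x = (13 + sqrt(149)) / 2 or x = (13 - sqrt(149)) / 2


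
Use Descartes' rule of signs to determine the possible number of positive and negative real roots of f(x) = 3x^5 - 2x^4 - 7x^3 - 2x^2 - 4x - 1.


Descartes' rule of signs:

For positive roots, count sign changes in f(x) = 3x^5 - 2x^4 - 7x^3 - 2x^2 - 4x - 1:
Signs of coefficients: +, -, -, -, -, -
Number of sign changes: 1
Possible positive real roots: 1

For negative roots, examine f(-x) = -3x^5 - 2x^4 + 7x^3 - 2x^2 + 4x - 1:
Signs of coefficients: -, -, +, -, +, -
Number of sign changes: 4
Possible negative real roots: 4, 2, 0

Positive roots: 1; Negative roots: 4 or 2 or 0


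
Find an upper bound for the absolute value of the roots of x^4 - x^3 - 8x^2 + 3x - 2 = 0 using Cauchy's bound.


Cauchy's bound: all roots r satisfy |r| <= 1 + max(|a_i/a_n|) for i = 0,...,n-1
where a_n is the leading coefficient.

Coefficients: [1, -1, -8, 3, -2]
Leading coefficient a_n = 1
Ratios |a_i/a_n|: 1, 8, 3, 2
Maximum ratio: 8
Cauchy's bound: |r| <= 1 + 8 = 9

Upper bound = 9


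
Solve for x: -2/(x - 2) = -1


Multiply both sides by (x - 2): -2 = -1(x - 2)
Distribute: -2 = -x + 2
-x = -2 - 2 = -4
x = 4

x = 4


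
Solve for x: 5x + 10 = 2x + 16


Starting with: 5x + 10 = 2x + 16
Move all x terms to left: (5 - 2)x = 16 - 10
Simplify: 3x = 6
Divide both sides by 3: x = 2

x = 2


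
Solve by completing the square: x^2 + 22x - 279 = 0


Start: x^2 + 22x - 279 = 0
Move constant: x^2 + 22x = 279
Half of 22 is 11, squared is 121
Add 121 to both sides: x^2 + 22x + 121 = 400
(x + 11)^2 = 400
x + 11 = ±20
x = -11 + 20 = 9 or x = -11 - 20 = -31

x = -31, x = 9


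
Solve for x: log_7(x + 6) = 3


Convert to exponential form: x + 6 = 7^3 = 343
x = 343 - 6 = 337
Check: log_7(337 + 6) = log_7(343) = log_7(343) = 3 ✓

x = 337


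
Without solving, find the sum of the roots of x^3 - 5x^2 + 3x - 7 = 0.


By Vieta's formulas for x^3 + bx^2 + cx + d = 0:
  r1 + r2 + r3 = -b/a = 5
  r1*r2 + r1*r3 + r2*r3 = c/a = 3
  r1*r2*r3 = -d/a = 7


Sum = 5


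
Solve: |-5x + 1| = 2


An absolute value equation |expr| = 2 gives two cases:
Case 1: -5x + 1 = 2
  -5x = 1, so x = -1/5
Case 2: -5x + 1 = -2
  -5x = -3, so x = 3/5

x = -1/5, x = 3/5


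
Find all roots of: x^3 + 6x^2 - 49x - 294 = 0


Let p(x) = x^3 + 6x^2 - 49x - 294. By the rational root theorem (leading coefficient 1), any rational root is an integer divisor of 294: try ±1, ±2, ... in turn.
Test x = 1: value = -336 ≠ 0.
Test x = -1: value = -240 ≠ 0.
Test x = 2: value = -360 ≠ 0.
Test x = -2: value = -180 ≠ 0.
Test x = 3: value = -360 ≠ 0.
Test x = -3: value = -120 ≠ 0.
Test x = 6: value = -156 ≠ 0.
Test x = -6: value = 0 ✓, so (x + 6) is a factor.
Synthetic division by (x + 6): bring down 1; 1(-6) + 6 = 0; 0(-6) - 49 = -49; (-49)(-6) - 294 = 0 → quotient x^2 - 49, remainder 0.
Solve the quadratic x^2 - 49 = 0: discriminant = 0^2 - 4(1)(-49) = 0 + 196 = 196.
sqrt(196) = 14, so x = (0 ± 14)/2: x = 7 or x = -7.
Collecting all roots found:

x = -7, x = -6, x = 7


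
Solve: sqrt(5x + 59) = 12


Square both sides: 5x + 59 = 12^2 = 144
5x = 144 - 59 = 85
x = 17
Check: sqrt(5*17 + 59) = sqrt(144) = 12 ✓

x = 17


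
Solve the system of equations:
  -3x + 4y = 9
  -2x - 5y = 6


Using Cramer's rule:
Determinant D = (-3)(-5) - (-2)(4) = 15 + 8 = 23
Dx = (9)(-5) - (6)(4) = -45 - 24 = -69
Dy = (-3)(6) - (-2)(9) = -18 + 18 = 0
x = Dx/D = -69/23 = -3
y = Dy/D = 0/23 = 0

x = -3, y = 0


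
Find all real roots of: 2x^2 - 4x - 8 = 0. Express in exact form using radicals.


Using the quadratic formula: x = (-b ± sqrt(b^2 - 4ac)) / (2a)
Here a = 2, b = -4, c = -8
Discriminant = b^2 - 4ac = (-4)^2 - 4(2)(-8) = 16 + 64 = 80
Since discriminant = 80 > 0, there are two real roots.
x = (4 ± 4*sqrt(5)) / 4
Simplifying: x = 1 ± sqrt(5)
Numerically: x ≈ 3.2361 or x ≈ -1.2361

x = 1 + sqrt(5) or x = 1 - sqrt(5)


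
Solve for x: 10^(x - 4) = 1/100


Express both sides with the same base.
1/100 = 10^(-2)
Since the bases match, equate exponents: x - 4 = -2
So x = -2 - (-4) = 2

x = 2


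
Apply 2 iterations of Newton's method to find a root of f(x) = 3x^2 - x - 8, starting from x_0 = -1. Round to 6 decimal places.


Newton's method: x_(n+1) = x_n - f(x_n)/f'(x_n)
f(x) = 3x^2 - x - 8
f'(x) = 6x - 1

Iteration 1:
  f(-1.000000) = -4.000000
  f'(-1.000000) = -7.000000
  x_1 = -1.000000 - (-4.000000)/(-7.000000) = -1.571429

Iteration 2:
  f(-1.571429) = 0.979592
  f'(-1.571429) = -10.428571
  x_2 = -1.571429 - (0.979592)/(-10.428571) = -1.477495

x_2 = -1.477495


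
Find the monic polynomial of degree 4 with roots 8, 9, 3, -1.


A monic polynomial with roots 8, 9, 3, -1 is:
p(x) = (x - 8)(x - 9)(x - 3)(x + 1)
After multiplying by (x - 8): x - 8
After multiplying by (x - 9): x^2 - 17x + 72
After multiplying by (x - 3): x^3 - 20x^2 + 123x - 216
After multiplying by (x + 1): x^4 - 19x^3 + 103x^2 - 93x - 216

x^4 - 19x^3 + 103x^2 - 93x - 216


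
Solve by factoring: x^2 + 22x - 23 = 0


We need two numbers that multiply to -23 and add to 22.
Those numbers are -1 and 23 (since (-1) * 23 = -23 and (-1) + 23 = 22).
So x^2 + 22x - 23 = (x - 1)(x + 23) = 0
Setting each factor to zero: x = 1 or x = -23

x = -23, x = 1


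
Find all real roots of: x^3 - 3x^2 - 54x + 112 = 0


Let p(x) = x^3 - 3x^2 - 54x + 112. By the rational root theorem (leading coefficient 1), any rational root is an integer divisor of 112: try ±1, ±2, ... in turn.
Test x = 1: value = 56 ≠ 0.
Test x = -1: value = 162 ≠ 0.
Test x = 2: value = 0 ✓, so (x - 2) is a factor.
Synthetic division by (x - 2): bring down 1; 1(2) - 3 = -1; (-1)(2) - 54 = -56; (-56)(2) + 112 = 0 → quotient x^2 - x - 56, remainder 0.
Solve the quadratic x^2 - x - 56 = 0: discriminant = (-1)^2 - 4(1)(-56) = 1 + 224 = 225.
sqrt(225) = 15, so x = (1 ± 15)/2: x = 8 or x = -7.

x = -7, x = 2, x = 8


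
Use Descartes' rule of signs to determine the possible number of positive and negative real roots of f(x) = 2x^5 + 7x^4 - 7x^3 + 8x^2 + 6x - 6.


Descartes' rule of signs:

For positive roots, count sign changes in f(x) = 2x^5 + 7x^4 - 7x^3 + 8x^2 + 6x - 6:
Signs of coefficients: +, +, -, +, +, -
Number of sign changes: 3
Possible positive real roots: 3, 1

For negative roots, examine f(-x) = -2x^5 + 7x^4 + 7x^3 + 8x^2 - 6x - 6:
Signs of coefficients: -, +, +, +, -, -
Number of sign changes: 2
Possible negative real roots: 2, 0

Positive roots: 3 or 1; Negative roots: 2 or 0


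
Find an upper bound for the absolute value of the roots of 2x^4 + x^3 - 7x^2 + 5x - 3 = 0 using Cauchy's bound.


Cauchy's bound: all roots r satisfy |r| <= 1 + max(|a_i/a_n|) for i = 0,...,n-1
where a_n is the leading coefficient.

Coefficients: [2, 1, -7, 5, -3]
Leading coefficient a_n = 2
Ratios |a_i/a_n|: 1/2, 7/2, 5/2, 3/2
Maximum ratio: 7/2
Cauchy's bound: |r| <= 1 + 7/2 = 9/2

Upper bound = 9/2


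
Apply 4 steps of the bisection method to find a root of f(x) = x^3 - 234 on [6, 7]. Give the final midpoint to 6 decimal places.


f(x) = x^3 - 234
f(6) = -18 < 0
f(7) = 109 > 0

Step 1: midpoint = (6.000000 + 7.000000)/2 = 6.500000
  f(6.500000) = 40.625000
  f(mid) > 0, so root is in [6.000000, 6.500000]

Step 2: midpoint = (6.000000 + 6.500000)/2 = 6.250000
  f(6.250000) = 10.140625
  f(mid) > 0, so root is in [6.000000, 6.250000]

Step 3: midpoint = (6.000000 + 6.250000)/2 = 6.125000
  f(6.125000) = -4.216797
  f(mid) < 0, so root is in [6.125000, 6.250000]

Step 4: midpoint = (6.125000 + 6.250000)/2 = 6.187500
  f(6.187500) = 2.889404
  f(mid) > 0, so root is in [6.125000, 6.187500]

midpoint = 6.187500


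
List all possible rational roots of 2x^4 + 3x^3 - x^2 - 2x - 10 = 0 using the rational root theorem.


Rational root theorem: possible roots are ±p/q where:
  p divides the constant term (-10): p ∈ {1, 2, 5, 10}
  q divides the leading coefficient (2): q ∈ {1, 2}

All possible rational roots: -10, -5, -5/2, -2, -1, -1/2, 1/2, 1, 2, 5/2, 5, 10

-10, -5, -5/2, -2, -1, -1/2, 1/2, 1, 2, 5/2, 5, 10


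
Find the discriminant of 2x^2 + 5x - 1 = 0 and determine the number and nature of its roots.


For ax^2 + bx + c = 0, discriminant D = b^2 - 4ac
Here a = 2, b = 5, c = -1
D = (5)^2 - 4(2)(-1) = 25 + 8 = 33

D = 33 > 0 but not a perfect square
The equation has 2 distinct real irrational roots.

Discriminant = 33, 2 distinct real irrational roots


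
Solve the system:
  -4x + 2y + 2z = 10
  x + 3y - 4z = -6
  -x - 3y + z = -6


Using Cramer's rule. Expand each determinant along the first row.
D  = (-4)*[3*1 - (-4)*(-3)] - 2*[1*1 - (-4)*(-1)] + 2*[1*(-3) - 3*(-1)]
  = (-4)*(-9) - 2*(-3) + 2*(0) = 42
Dx = 10*[3*1 - (-4)*(-3)] - 2*[(-6)*1 - (-4)*(-6)] + 2*[(-6)*(-3) - 3*(-6)]
  = 10*(-9) - 2*(-30) + 2*(36) = 42
Dy = (-4)*[(-6)*1 - (-4)*(-6)] - 10*[1*1 - (-4)*(-1)] + 2*[1*(-6) - (-6)*(-1)]
  = (-4)*(-30) - 10*(-3) + 2*(-12) = 126
Dz = (-4)*[3*(-6) - (-6)*(-3)] - 2*[1*(-6) - (-6)*(-1)] + 10*[1*(-3) - 3*(-1)]
  = (-4)*(-36) - 2*(-12) + 10*(0) = 168
x = Dx/D = 42/42 = 1, y = Dy/D = 126/42 = 3, z = Dz/D = 168/42 = 4
Check eq1: (-4)(1) + (2)(3) + (2)(4) = 10 = 10 ✓
Check eq2: (1)(1) + (3)(3) + (-4)(4) = -6 = -6 ✓
Check eq3: (-1)(1) + (-3)(3) + (1)(4) = -6 = -6 ✓

x = 1, y = 3, z = 4


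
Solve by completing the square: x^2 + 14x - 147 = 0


Start: x^2 + 14x - 147 = 0
Move constant: x^2 + 14x = 147
Half of 14 is 7, squared is 49
Add 49 to both sides: x^2 + 14x + 49 = 196
(x + 7)^2 = 196
x + 7 = ±14
x = -7 + 14 = 7 or x = -7 - 14 = -21

x = -21, x = 7


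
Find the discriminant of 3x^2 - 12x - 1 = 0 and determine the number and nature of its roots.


For ax^2 + bx + c = 0, discriminant D = b^2 - 4ac
Here a = 3, b = -12, c = -1
D = (-12)^2 - 4(3)(-1) = 144 + 12 = 156

D = 156 > 0 but not a perfect square
The equation has 2 distinct real irrational roots.

Discriminant = 156, 2 distinct real irrational roots


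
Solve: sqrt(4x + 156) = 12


Square both sides: 4x + 156 = 12^2 = 144
4x = 144 - 156 = -12
x = -3
Check: sqrt(4*(-3) + 156) = sqrt(144) = 12 ✓

x = -3


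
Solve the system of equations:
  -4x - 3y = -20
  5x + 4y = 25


Using Cramer's rule:
Determinant D = (-4)(4) - (5)(-3) = -16 + 15 = -1
Dx = (-20)(4) - (25)(-3) = -80 + 75 = -5
Dy = (-4)(25) - (5)(-20) = -100 + 100 = 0
x = Dx/D = -5/-1 = 5
y = Dy/D = 0/-1 = 0

x = 5, y = 0


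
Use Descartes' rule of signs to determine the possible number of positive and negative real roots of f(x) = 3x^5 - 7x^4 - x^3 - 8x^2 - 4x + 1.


Descartes' rule of signs:

For positive roots, count sign changes in f(x) = 3x^5 - 7x^4 - x^3 - 8x^2 - 4x + 1:
Signs of coefficients: +, -, -, -, -, +
Number of sign changes: 2
Possible positive real roots: 2, 0

For negative roots, examine f(-x) = -3x^5 - 7x^4 + x^3 - 8x^2 + 4x + 1:
Signs of coefficients: -, -, +, -, +, +
Number of sign changes: 3
Possible negative real roots: 3, 1

Positive roots: 2 or 0; Negative roots: 3 or 1


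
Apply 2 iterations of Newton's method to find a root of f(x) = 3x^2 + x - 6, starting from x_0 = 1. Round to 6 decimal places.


Newton's method: x_(n+1) = x_n - f(x_n)/f'(x_n)
f(x) = 3x^2 + x - 6
f'(x) = 6x + 1

Iteration 1:
  f(1.000000) = -2.000000
  f'(1.000000) = 7.000000
  x_1 = 1.000000 - (-2.000000)/(7.000000) = 1.285714

Iteration 2:
  f(1.285714) = 0.244898
  f'(1.285714) = 8.714286
  x_2 = 1.285714 - (0.244898)/(8.714286) = 1.257611

x_2 = 1.257611


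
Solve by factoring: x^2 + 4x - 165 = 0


We need two numbers that multiply to -165 and add to 4.
Those numbers are 15 and -11 (since 15 * (-11) = -165 and 15 + (-11) = 4).
So x^2 + 4x - 165 = (x + 15)(x - 11) = 0
Setting each factor to zero: x = -15 or x = 11

x = -15, x = 11
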